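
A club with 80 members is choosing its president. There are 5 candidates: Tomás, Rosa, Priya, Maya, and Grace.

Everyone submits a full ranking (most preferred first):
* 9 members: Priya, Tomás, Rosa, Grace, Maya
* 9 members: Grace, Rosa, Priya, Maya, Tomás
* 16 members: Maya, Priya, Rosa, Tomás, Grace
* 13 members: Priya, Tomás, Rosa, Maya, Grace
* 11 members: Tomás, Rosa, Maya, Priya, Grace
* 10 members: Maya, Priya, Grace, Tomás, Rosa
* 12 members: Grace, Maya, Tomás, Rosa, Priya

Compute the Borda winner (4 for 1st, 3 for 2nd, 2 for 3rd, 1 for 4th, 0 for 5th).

Priya

Tomás: 9×3 + 9×0 + 16×1 + 13×3 + 11×4 + 10×1 + 12×2 = 160
Rosa: 9×2 + 9×3 + 16×2 + 13×2 + 11×3 + 10×0 + 12×1 = 148
Priya: 9×4 + 9×2 + 16×3 + 13×4 + 11×1 + 10×3 + 12×0 = 195
Maya: 9×0 + 9×1 + 16×4 + 13×1 + 11×2 + 10×4 + 12×3 = 184
Grace: 9×1 + 9×4 + 16×0 + 13×0 + 11×0 + 10×2 + 12×4 = 113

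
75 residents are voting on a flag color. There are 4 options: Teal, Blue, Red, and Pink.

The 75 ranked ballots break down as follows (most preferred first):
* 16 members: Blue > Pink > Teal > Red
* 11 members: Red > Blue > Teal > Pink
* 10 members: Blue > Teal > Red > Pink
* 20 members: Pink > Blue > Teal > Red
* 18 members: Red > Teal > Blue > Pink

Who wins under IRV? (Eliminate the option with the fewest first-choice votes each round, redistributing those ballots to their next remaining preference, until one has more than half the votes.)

Blue

Round 1: Teal 0, Blue 26, Red 29, Pink 20. Teal eliminated.
Round 2: Blue 26, Red 29, Pink 20. Pink eliminated.
Round 3: Blue 46, Red 29. Blue has a majority (≥38).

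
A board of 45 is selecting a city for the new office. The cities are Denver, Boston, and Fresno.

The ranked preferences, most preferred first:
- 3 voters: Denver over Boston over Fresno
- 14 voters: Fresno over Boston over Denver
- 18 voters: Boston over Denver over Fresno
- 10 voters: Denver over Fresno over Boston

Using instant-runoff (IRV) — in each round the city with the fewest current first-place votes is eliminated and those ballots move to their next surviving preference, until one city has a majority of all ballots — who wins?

Round 1: Denver 13, Boston 18, Fresno 14. Denver eliminated.
Round 2: Boston 21, Fresno 24. Fresno has a majority (≥23).

Fresno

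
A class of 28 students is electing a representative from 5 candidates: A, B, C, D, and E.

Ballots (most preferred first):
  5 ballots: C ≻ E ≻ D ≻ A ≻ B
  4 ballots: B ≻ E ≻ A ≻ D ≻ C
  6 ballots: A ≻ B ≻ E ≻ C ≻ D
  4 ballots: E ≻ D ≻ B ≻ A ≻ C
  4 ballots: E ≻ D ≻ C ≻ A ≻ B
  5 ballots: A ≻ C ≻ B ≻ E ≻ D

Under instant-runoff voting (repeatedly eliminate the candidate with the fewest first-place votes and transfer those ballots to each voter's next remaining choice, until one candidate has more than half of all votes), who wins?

Round 1: A 11, B 4, C 5, D 0, E 8. D eliminated.
Round 2: A 11, B 4, C 5, E 8. B eliminated.
Round 3: A 11, C 5, E 12. C eliminated.
Round 4: A 11, E 17. E has a majority (≥15).

E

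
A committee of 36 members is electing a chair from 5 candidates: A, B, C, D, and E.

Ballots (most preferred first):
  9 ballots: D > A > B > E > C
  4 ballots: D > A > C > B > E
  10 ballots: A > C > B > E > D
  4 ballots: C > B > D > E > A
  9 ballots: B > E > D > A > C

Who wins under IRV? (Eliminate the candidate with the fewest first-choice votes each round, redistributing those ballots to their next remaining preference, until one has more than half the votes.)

B

Round 1: A 10, B 9, C 4, D 13, E 0. E eliminated.
Round 2: A 10, B 9, C 4, D 13. C eliminated.
Round 3: A 10, B 13, D 13. A eliminated.
Round 4: B 23, D 13. B has a majority (≥19).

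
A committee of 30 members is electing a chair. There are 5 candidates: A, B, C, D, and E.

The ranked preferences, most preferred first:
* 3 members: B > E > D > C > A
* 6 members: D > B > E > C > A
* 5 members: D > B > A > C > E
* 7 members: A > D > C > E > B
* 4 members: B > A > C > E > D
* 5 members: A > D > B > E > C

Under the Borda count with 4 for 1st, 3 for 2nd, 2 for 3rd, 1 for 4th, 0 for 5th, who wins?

A: 3×0 + 6×0 + 5×2 + 7×4 + 4×3 + 5×4 = 70
B: 3×4 + 6×3 + 5×3 + 7×0 + 4×4 + 5×2 = 71
C: 3×1 + 6×1 + 5×1 + 7×2 + 4×2 + 5×0 = 36
D: 3×2 + 6×4 + 5×4 + 7×3 + 4×0 + 5×3 = 86
E: 3×3 + 6×2 + 5×0 + 7×1 + 4×1 + 5×1 = 37

D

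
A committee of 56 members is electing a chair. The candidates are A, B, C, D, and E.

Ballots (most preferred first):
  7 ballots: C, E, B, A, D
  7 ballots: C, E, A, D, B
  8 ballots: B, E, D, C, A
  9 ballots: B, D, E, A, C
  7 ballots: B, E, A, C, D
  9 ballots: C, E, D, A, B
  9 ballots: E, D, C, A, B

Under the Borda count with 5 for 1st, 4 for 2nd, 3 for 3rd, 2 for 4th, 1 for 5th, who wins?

E

A: 7×2 + 7×3 + 8×1 + 9×2 + 7×3 + 9×2 + 9×2 = 118
B: 7×3 + 7×1 + 8×5 + 9×5 + 7×5 + 9×1 + 9×1 = 166
C: 7×5 + 7×5 + 8×2 + 9×1 + 7×2 + 9×5 + 9×3 = 181
D: 7×1 + 7×2 + 8×3 + 9×4 + 7×1 + 9×3 + 9×4 = 151
E: 7×4 + 7×4 + 8×4 + 9×3 + 7×4 + 9×4 + 9×5 = 224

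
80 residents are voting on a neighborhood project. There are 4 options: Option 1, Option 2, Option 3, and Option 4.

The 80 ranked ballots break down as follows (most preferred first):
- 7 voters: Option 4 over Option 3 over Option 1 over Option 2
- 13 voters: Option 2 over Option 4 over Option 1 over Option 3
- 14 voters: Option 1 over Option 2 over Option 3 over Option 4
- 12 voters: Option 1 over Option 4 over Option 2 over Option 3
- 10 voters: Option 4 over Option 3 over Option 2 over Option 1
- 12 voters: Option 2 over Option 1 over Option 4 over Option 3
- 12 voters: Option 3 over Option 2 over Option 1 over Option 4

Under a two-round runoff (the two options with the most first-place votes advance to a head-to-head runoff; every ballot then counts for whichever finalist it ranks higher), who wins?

Round 1 first-place votes: Option 1 26, Option 2 25, Option 3 12, Option 4 17. Option 1 and Option 2 advance.
Runoff: Option 1 is ranked above Option 2 on 33 ballots, Option 2 above Option 1 on 47.

Option 2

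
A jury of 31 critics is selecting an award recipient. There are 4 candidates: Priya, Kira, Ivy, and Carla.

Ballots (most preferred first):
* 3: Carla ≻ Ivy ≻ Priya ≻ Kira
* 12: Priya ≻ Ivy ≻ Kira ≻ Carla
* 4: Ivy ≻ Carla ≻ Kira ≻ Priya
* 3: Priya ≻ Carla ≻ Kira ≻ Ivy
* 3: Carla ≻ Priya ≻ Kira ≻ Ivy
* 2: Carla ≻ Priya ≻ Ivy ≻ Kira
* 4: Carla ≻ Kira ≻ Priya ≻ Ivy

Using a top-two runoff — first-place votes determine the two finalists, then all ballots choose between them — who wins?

Round 1 first-place votes: Priya 15, Kira 0, Ivy 4, Carla 12. Priya and Carla advance.
Runoff: Priya is ranked above Carla on 15 ballots, Carla above Priya on 16.

Carla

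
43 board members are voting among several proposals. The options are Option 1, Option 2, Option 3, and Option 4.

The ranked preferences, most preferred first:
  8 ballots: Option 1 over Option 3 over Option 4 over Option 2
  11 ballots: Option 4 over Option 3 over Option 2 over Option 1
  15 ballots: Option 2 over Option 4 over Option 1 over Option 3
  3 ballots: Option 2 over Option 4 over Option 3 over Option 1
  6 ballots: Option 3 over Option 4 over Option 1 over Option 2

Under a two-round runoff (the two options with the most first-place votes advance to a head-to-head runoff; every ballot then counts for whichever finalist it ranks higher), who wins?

Option 4

Round 1 first-place votes: Option 1 8, Option 2 18, Option 3 6, Option 4 11. Option 2 and Option 4 advance.
Runoff: Option 2 is ranked above Option 4 on 18 ballots, Option 4 above Option 2 on 25.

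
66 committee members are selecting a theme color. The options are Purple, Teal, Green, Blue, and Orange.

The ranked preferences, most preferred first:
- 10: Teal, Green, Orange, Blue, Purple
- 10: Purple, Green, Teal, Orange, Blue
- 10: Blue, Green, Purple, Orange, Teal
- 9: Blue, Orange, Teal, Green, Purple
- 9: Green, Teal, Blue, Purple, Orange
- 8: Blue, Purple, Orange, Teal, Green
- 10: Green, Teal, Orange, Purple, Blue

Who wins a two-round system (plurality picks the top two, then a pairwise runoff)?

Round 1 first-place votes: Purple 10, Teal 10, Green 19, Blue 27, Orange 0. Blue and Green advance.
Runoff: Blue is ranked above Green on 27 ballots, Green above Blue on 39.

Green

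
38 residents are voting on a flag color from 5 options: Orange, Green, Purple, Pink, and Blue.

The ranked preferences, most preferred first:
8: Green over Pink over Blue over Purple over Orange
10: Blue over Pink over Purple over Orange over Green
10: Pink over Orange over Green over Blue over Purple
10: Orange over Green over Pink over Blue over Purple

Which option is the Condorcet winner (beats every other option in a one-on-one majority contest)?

Pink

Pink vs Orange: 28–10
Pink vs Green: 20–18
Pink vs Purple: 38–0
Pink vs Blue: 28–10
Pink beats every other option.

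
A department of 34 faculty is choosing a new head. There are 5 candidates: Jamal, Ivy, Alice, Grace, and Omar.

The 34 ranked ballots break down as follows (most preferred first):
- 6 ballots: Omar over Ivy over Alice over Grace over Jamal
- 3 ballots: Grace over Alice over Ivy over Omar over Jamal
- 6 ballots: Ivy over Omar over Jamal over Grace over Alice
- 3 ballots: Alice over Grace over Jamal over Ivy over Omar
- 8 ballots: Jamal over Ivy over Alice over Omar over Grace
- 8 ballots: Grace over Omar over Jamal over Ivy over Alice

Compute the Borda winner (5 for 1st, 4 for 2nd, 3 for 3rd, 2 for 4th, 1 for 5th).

Ivy

Jamal: 6×1 + 3×1 + 6×3 + 3×3 + 8×5 + 8×3 = 100
Ivy: 6×4 + 3×3 + 6×5 + 3×2 + 8×4 + 8×2 = 117
Alice: 6×3 + 3×4 + 6×1 + 3×5 + 8×3 + 8×1 = 83
Grace: 6×2 + 3×5 + 6×2 + 3×4 + 8×1 + 8×5 = 99
Omar: 6×5 + 3×2 + 6×4 + 3×1 + 8×2 + 8×4 = 111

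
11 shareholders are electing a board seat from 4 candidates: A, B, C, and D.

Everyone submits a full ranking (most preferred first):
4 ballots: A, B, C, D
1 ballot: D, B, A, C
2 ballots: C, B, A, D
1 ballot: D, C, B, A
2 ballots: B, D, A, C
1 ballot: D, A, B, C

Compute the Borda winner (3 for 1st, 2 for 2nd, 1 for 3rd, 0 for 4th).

A: 4×3 + 1×1 + 2×1 + 1×0 + 2×1 + 1×2 = 19
B: 4×2 + 1×2 + 2×2 + 1×1 + 2×3 + 1×1 = 22
C: 4×1 + 1×0 + 2×3 + 1×2 + 2×0 + 1×0 = 12
D: 4×0 + 1×3 + 2×0 + 1×3 + 2×2 + 1×3 = 13

B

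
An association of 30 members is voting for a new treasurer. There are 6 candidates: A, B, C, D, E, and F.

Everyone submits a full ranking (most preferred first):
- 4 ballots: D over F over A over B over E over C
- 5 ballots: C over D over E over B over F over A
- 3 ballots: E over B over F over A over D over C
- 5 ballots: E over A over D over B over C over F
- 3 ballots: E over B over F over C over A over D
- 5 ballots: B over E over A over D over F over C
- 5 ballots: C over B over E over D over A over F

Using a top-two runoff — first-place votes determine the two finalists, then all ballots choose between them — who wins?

Round 1 first-place votes: A 0, B 5, C 10, D 4, E 11, F 0. E and C advance.
Runoff: E is ranked above C on 20 ballots, C above E on 10.

E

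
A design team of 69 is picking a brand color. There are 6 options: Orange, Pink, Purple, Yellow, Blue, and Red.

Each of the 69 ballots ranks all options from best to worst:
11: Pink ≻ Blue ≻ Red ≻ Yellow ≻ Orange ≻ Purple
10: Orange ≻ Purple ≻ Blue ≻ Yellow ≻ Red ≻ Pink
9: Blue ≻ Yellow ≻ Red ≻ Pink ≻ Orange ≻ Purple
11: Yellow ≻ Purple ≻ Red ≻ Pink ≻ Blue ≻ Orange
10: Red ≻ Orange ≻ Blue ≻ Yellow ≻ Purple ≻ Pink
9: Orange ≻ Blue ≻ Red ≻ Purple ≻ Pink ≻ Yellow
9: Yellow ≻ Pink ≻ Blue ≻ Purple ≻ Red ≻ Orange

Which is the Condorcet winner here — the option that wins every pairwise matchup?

Blue

Blue vs Orange: 40–29
Blue vs Pink: 38–31
Blue vs Purple: 48–21
Blue vs Yellow: 49–20
Blue vs Red: 48–21
Blue beats every other option.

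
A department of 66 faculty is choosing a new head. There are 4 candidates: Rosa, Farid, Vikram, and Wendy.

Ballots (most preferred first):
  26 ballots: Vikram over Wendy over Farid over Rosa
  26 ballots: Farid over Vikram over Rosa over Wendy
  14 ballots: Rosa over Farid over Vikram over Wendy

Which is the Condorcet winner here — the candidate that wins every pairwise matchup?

Farid vs Rosa: 52–14
Farid vs Vikram: 40–26
Farid vs Wendy: 40–26
Farid beats every other candidate.

Farid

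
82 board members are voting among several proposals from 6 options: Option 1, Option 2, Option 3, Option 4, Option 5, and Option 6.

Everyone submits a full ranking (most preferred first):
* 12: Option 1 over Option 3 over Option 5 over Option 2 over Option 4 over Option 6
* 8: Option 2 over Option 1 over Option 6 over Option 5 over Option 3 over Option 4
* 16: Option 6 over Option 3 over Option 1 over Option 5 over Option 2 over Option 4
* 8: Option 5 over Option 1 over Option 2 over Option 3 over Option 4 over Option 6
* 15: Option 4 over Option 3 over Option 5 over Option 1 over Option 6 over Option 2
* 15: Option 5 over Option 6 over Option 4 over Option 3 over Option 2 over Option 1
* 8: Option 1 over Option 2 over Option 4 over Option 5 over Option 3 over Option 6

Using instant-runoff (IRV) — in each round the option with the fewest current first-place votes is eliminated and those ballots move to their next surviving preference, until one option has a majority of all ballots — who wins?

Option 1

Round 1: Option 1 20, Option 2 8, Option 3 0, Option 4 15, Option 5 23, Option 6 16. Option 3 eliminated.
Round 2: Option 1 20, Option 2 8, Option 4 15, Option 5 23, Option 6 16. Option 2 eliminated.
Round 3: Option 1 28, Option 4 15, Option 5 23, Option 6 16. Option 4 eliminated.
Round 4: Option 1 28, Option 5 38, Option 6 16. Option 6 eliminated.
Round 5: Option 1 44, Option 5 38. Option 1 has a majority (≥42).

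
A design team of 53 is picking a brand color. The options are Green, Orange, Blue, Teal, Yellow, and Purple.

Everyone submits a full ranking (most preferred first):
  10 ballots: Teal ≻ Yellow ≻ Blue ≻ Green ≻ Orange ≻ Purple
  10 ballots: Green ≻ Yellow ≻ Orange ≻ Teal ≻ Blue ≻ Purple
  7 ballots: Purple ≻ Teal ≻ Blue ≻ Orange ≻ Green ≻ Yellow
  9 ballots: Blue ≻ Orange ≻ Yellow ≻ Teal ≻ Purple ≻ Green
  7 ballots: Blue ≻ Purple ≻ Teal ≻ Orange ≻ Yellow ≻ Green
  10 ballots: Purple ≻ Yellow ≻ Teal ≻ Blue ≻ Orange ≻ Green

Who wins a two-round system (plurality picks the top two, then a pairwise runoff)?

Blue

Round 1 first-place votes: Green 10, Orange 0, Blue 16, Teal 10, Yellow 0, Purple 17. Purple and Blue advance.
Runoff: Purple is ranked above Blue on 17 ballots, Blue above Purple on 36.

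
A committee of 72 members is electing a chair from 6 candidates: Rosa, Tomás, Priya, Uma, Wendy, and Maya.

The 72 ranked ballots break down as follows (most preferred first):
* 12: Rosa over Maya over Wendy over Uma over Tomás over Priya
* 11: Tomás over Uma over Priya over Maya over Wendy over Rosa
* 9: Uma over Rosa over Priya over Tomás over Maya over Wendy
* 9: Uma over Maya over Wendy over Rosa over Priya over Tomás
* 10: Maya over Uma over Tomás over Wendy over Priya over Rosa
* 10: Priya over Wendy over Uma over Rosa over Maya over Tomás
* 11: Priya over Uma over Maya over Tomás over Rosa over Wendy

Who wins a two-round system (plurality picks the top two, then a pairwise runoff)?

Uma

Round 1 first-place votes: Rosa 12, Tomás 11, Priya 21, Uma 18, Wendy 0, Maya 10. Priya and Uma advance.
Runoff: Priya is ranked above Uma on 21 ballots, Uma above Priya on 51.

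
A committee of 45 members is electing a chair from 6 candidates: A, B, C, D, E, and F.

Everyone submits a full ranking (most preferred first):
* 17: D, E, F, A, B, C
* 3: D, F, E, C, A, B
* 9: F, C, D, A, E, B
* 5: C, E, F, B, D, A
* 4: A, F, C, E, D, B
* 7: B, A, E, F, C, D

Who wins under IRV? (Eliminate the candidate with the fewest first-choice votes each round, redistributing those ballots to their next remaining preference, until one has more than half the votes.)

F

Round 1: A 4, B 7, C 5, D 20, E 0, F 9. E eliminated.
Round 2: A 4, B 7, C 5, D 20, F 9. A eliminated.
Round 3: B 7, C 5, D 20, F 13. C eliminated.
Round 4: B 7, D 20, F 18. B eliminated.
Round 5: D 20, F 25. F has a majority (≥23).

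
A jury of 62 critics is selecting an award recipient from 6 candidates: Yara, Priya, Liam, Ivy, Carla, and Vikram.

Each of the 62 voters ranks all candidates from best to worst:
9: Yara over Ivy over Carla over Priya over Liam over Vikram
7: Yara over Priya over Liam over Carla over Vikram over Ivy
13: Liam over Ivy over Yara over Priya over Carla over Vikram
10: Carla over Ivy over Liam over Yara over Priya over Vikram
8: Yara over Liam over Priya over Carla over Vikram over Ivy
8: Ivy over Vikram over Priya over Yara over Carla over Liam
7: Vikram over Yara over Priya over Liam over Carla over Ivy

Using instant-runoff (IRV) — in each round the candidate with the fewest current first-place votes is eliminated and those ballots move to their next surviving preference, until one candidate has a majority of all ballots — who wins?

Round 1: Yara 24, Priya 0, Liam 13, Ivy 8, Carla 10, Vikram 7. Priya eliminated.
Round 2: Yara 24, Liam 13, Ivy 8, Carla 10, Vikram 7. Vikram eliminated.
Round 3: Yara 31, Liam 13, Ivy 8, Carla 10. Ivy eliminated.
Round 4: Yara 39, Liam 13, Carla 10. Yara has a majority (≥32).

Yara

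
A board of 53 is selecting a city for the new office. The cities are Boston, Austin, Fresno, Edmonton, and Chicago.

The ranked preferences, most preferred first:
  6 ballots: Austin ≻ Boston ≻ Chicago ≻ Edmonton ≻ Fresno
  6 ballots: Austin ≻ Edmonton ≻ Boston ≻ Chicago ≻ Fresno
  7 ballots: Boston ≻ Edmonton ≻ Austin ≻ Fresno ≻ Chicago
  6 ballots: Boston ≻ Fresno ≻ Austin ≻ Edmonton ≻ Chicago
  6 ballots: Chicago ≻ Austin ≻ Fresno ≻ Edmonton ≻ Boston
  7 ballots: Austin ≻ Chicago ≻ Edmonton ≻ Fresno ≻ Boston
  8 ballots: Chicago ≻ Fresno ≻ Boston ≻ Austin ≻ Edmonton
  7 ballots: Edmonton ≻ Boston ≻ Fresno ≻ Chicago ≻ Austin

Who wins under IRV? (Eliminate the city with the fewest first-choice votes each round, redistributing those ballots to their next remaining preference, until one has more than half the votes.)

Round 1: Boston 13, Austin 19, Fresno 0, Edmonton 7, Chicago 14. Fresno eliminated.
Round 2: Boston 13, Austin 19, Edmonton 7, Chicago 14. Edmonton eliminated.
Round 3: Boston 20, Austin 19, Chicago 14. Chicago eliminated.
Round 4: Boston 28, Austin 25. Boston has a majority (≥27).

Boston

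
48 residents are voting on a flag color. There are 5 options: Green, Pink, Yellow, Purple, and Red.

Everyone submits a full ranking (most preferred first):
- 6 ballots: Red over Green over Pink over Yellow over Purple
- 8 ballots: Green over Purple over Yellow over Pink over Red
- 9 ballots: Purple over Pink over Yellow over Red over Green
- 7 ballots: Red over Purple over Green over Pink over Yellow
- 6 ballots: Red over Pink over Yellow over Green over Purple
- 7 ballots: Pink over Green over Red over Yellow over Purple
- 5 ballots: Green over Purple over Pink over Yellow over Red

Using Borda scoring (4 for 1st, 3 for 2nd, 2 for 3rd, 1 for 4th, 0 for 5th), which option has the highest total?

Green

Green: 6×3 + 8×4 + 9×0 + 7×2 + 6×1 + 7×3 + 5×4 = 111
Pink: 6×2 + 8×1 + 9×3 + 7×1 + 6×3 + 7×4 + 5×2 = 110
Yellow: 6×1 + 8×2 + 9×2 + 7×0 + 6×2 + 7×1 + 5×1 = 64
Purple: 6×0 + 8×3 + 9×4 + 7×3 + 6×0 + 7×0 + 5×3 = 96
Red: 6×4 + 8×0 + 9×1 + 7×4 + 6×4 + 7×2 + 5×0 = 99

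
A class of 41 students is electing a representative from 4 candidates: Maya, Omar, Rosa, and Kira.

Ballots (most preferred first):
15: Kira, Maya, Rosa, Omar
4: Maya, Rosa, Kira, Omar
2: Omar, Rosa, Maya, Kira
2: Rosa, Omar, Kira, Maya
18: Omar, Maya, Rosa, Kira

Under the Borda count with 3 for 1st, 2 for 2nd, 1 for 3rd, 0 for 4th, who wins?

Maya

Maya: 15×2 + 4×3 + 2×1 + 2×0 + 18×2 = 80
Omar: 15×0 + 4×0 + 2×3 + 2×2 + 18×3 = 64
Rosa: 15×1 + 4×2 + 2×2 + 2×3 + 18×1 = 51
Kira: 15×3 + 4×1 + 2×0 + 2×1 + 18×0 = 51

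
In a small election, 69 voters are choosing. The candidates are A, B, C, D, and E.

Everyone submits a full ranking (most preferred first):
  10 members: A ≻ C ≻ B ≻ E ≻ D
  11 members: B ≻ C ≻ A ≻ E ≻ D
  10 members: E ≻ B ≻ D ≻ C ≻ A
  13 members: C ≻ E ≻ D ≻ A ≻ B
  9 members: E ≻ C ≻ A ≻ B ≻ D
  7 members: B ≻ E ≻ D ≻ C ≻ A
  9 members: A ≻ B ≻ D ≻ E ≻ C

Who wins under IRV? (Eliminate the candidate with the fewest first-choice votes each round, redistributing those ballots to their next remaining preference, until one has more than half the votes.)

E

Round 1: A 19, B 18, C 13, D 0, E 19. D eliminated.
Round 2: A 19, B 18, C 13, E 19. C eliminated.
Round 3: A 19, B 18, E 32. B eliminated.
Round 4: A 30, E 39. E has a majority (≥35).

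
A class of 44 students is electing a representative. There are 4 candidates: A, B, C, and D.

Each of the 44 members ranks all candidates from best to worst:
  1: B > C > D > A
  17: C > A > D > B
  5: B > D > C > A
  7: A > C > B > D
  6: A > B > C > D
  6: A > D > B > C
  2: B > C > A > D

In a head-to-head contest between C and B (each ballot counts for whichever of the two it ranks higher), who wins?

C is ranked above B on 24 ballots; B above C on 20.

C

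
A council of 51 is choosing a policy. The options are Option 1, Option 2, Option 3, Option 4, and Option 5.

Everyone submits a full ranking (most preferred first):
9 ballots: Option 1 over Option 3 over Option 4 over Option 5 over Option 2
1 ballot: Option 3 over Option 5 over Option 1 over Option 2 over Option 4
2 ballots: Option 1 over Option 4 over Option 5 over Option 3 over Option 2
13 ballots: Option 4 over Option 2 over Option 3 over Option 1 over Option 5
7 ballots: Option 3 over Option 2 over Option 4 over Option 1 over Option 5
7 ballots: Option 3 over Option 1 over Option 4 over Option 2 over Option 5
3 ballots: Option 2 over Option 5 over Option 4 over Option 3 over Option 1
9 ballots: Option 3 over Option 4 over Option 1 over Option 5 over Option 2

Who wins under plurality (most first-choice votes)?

First-place votes: Option 1 11, Option 2 3, Option 3 24, Option 4 13, Option 5 0.

Option 3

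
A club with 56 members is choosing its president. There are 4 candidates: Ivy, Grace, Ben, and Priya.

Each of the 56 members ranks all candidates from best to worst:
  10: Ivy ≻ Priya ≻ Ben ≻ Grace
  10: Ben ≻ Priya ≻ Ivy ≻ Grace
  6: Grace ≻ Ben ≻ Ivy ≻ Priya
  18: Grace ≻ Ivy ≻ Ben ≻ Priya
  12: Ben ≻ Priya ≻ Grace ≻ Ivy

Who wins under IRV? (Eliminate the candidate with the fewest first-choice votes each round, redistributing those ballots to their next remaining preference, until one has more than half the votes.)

Ben

Round 1: Ivy 10, Grace 24, Ben 22, Priya 0. Priya eliminated.
Round 2: Ivy 10, Grace 24, Ben 22. Ivy eliminated.
Round 3: Grace 24, Ben 32. Ben has a majority (≥29).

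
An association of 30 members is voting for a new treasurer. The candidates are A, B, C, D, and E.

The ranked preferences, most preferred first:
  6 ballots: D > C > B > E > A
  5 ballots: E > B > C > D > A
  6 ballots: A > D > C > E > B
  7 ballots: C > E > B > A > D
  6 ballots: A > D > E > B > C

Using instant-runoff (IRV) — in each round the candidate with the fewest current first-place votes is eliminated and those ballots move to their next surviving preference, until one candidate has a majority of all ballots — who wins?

Round 1: A 12, B 0, C 7, D 6, E 5. B eliminated.
Round 2: A 12, C 7, D 6, E 5. E eliminated.
Round 3: A 12, C 12, D 6. D eliminated.
Round 4: A 12, C 18. C has a majority (≥16).

C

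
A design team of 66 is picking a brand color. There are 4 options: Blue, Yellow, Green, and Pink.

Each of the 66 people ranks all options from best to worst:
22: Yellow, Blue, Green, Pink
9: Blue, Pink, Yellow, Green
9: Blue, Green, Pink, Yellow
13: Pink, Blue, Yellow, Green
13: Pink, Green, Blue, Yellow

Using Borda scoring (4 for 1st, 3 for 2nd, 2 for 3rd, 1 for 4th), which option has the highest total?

Blue: 22×3 + 9×4 + 9×4 + 13×3 + 13×2 = 203
Yellow: 22×4 + 9×2 + 9×1 + 13×2 + 13×1 = 154
Green: 22×2 + 9×1 + 9×3 + 13×1 + 13×3 = 132
Pink: 22×1 + 9×3 + 9×2 + 13×4 + 13×4 = 171

Blue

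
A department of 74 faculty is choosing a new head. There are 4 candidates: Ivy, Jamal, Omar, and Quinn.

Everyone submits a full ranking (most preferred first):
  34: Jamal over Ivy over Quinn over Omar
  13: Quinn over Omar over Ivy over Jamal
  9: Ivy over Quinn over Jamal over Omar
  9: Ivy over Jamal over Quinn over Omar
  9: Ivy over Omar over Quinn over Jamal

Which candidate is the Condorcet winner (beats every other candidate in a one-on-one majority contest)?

Ivy

Ivy vs Jamal: 40–34
Ivy vs Omar: 61–13
Ivy vs Quinn: 61–13
Ivy beats every other candidate.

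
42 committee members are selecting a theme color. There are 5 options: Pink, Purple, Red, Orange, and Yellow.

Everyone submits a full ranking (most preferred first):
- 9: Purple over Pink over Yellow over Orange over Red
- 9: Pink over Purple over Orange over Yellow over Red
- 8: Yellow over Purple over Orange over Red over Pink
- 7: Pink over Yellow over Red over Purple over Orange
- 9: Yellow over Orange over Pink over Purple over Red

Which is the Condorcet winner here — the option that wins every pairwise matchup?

Pink

Pink vs Purple: 25–17
Pink vs Red: 34–8
Pink vs Orange: 25–17
Pink vs Yellow: 25–17
Pink beats every other option.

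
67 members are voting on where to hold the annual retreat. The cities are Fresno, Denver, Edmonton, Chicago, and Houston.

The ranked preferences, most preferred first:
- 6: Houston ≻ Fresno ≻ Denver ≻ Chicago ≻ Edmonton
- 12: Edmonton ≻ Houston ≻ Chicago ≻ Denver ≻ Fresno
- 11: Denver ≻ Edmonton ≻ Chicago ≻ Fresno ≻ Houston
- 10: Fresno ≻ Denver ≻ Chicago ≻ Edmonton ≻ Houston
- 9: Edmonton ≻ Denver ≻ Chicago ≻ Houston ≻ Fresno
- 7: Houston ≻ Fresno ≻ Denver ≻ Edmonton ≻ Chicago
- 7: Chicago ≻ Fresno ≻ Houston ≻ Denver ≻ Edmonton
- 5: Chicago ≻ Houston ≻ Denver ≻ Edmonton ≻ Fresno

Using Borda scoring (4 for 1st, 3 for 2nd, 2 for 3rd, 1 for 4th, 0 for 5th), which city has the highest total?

Fresno: 6×3 + 12×0 + 11×1 + 10×4 + 9×0 + 7×3 + 7×3 + 5×0 = 111
Denver: 6×2 + 12×1 + 11×4 + 10×3 + 9×3 + 7×2 + 7×1 + 5×2 = 156
Edmonton: 6×0 + 12×4 + 11×3 + 10×1 + 9×4 + 7×1 + 7×0 + 5×1 = 139
Chicago: 6×1 + 12×2 + 11×2 + 10×2 + 9×2 + 7×0 + 7×4 + 5×4 = 138
Houston: 6×4 + 12×3 + 11×0 + 10×0 + 9×1 + 7×4 + 7×2 + 5×3 = 126

Denver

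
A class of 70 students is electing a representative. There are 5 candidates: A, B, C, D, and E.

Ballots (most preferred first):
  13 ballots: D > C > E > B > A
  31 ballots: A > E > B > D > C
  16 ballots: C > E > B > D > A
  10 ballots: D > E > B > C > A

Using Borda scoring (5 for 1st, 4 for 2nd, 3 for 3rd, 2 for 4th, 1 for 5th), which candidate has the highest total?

A: 13×1 + 31×5 + 16×1 + 10×1 = 194
B: 13×2 + 31×3 + 16×3 + 10×3 = 197
C: 13×4 + 31×1 + 16×5 + 10×2 = 183
D: 13×5 + 31×2 + 16×2 + 10×5 = 209
E: 13×3 + 31×4 + 16×4 + 10×4 = 267

E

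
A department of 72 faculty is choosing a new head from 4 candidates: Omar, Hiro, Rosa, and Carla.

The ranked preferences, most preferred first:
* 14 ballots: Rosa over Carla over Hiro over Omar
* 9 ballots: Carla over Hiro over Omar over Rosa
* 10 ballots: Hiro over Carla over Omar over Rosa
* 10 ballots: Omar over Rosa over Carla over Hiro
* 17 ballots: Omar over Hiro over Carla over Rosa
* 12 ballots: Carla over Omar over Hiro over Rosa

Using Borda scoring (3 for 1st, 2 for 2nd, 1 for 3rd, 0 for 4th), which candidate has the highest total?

Omar: 14×0 + 9×1 + 10×1 + 10×3 + 17×3 + 12×2 = 124
Hiro: 14×1 + 9×2 + 10×3 + 10×0 + 17×2 + 12×1 = 108
Rosa: 14×3 + 9×0 + 10×0 + 10×2 + 17×0 + 12×0 = 62
Carla: 14×2 + 9×3 + 10×2 + 10×1 + 17×1 + 12×3 = 138

Carla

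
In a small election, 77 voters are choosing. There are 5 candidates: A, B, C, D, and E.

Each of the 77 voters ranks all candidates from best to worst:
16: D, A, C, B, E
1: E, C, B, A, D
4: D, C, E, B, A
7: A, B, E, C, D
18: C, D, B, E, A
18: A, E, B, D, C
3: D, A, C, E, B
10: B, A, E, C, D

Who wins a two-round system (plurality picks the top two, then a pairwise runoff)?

Round 1 first-place votes: A 25, B 10, C 18, D 23, E 1. A and D advance.
Runoff: A is ranked above D on 36 ballots, D above A on 41.

D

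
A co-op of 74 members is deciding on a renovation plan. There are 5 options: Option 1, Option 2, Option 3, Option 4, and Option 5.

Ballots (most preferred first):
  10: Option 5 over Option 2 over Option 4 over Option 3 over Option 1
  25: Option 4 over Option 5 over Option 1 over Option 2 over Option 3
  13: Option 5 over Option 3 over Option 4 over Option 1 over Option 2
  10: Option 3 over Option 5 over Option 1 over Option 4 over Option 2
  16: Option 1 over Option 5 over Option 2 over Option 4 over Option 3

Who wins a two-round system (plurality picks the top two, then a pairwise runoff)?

Round 1 first-place votes: Option 1 16, Option 2 0, Option 3 10, Option 4 25, Option 5 23. Option 4 and Option 5 advance.
Runoff: Option 4 is ranked above Option 5 on 25 ballots, Option 5 above Option 4 on 49.

Option 5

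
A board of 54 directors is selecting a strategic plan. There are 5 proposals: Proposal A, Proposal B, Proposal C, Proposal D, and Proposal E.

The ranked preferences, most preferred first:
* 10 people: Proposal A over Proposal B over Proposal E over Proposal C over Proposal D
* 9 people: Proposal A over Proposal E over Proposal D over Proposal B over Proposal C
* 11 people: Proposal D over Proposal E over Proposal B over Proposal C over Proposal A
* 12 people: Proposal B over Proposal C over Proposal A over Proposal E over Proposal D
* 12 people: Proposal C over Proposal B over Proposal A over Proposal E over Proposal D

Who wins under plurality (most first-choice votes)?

First-place votes: Proposal A 19, Proposal B 12, Proposal C 12, Proposal D 11, Proposal E 0.

Proposal A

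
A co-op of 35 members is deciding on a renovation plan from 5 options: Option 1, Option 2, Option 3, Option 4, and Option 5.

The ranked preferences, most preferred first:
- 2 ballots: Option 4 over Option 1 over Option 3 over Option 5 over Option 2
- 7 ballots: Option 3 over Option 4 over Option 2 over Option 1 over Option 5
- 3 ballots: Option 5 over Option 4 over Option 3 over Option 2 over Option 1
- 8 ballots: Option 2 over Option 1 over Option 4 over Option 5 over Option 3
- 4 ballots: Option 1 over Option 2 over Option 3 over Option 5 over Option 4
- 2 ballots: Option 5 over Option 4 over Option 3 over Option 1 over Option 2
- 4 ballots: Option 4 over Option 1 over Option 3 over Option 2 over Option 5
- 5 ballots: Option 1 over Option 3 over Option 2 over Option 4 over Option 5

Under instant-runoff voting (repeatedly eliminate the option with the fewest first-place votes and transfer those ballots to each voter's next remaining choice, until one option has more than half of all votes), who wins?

Option 4

Round 1: Option 1 9, Option 2 8, Option 3 7, Option 4 6, Option 5 5. Option 5 eliminated.
Round 2: Option 1 9, Option 2 8, Option 3 7, Option 4 11. Option 3 eliminated.
Round 3: Option 1 9, Option 2 8, Option 4 18. Option 4 has a majority (≥18).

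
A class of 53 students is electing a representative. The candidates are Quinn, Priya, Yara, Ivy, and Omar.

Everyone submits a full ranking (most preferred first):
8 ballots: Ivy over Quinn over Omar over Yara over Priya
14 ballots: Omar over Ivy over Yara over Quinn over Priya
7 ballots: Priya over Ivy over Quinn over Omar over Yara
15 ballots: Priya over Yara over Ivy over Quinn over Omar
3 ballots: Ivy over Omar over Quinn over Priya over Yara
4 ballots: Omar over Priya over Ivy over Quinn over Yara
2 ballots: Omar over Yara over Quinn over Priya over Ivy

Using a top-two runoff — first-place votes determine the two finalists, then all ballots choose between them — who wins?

Round 1 first-place votes: Quinn 0, Priya 22, Yara 0, Ivy 11, Omar 20. Priya and Omar advance.
Runoff: Priya is ranked above Omar on 22 ballots, Omar above Priya on 31.

Omar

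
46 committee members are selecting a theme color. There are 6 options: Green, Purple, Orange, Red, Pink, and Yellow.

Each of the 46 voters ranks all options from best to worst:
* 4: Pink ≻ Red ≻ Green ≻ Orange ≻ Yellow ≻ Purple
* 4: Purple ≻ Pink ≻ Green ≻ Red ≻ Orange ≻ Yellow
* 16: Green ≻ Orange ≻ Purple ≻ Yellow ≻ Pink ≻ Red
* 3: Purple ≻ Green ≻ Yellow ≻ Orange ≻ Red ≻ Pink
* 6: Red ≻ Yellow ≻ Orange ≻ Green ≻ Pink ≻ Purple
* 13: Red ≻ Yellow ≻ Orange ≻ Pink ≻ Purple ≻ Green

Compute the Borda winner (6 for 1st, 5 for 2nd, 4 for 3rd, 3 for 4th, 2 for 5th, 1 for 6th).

Orange

Green: 4×4 + 4×4 + 16×6 + 3×5 + 6×3 + 13×1 = 174
Purple: 4×1 + 4×6 + 16×4 + 3×6 + 6×1 + 13×2 = 142
Orange: 4×3 + 4×2 + 16×5 + 3×3 + 6×4 + 13×4 = 185
Red: 4×5 + 4×3 + 16×1 + 3×2 + 6×6 + 13×6 = 168
Pink: 4×6 + 4×5 + 16×2 + 3×1 + 6×2 + 13×3 = 130
Yellow: 4×2 + 4×1 + 16×3 + 3×4 + 6×5 + 13×5 = 167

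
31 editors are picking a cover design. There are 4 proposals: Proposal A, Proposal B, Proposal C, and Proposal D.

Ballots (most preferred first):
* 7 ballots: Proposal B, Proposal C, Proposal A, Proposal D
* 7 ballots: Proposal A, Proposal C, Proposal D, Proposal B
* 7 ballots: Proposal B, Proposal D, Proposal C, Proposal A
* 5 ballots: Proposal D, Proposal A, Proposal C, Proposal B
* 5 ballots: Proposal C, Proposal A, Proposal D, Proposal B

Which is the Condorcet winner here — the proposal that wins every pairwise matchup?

Proposal C vs Proposal A: 19–12
Proposal C vs Proposal B: 17–14
Proposal C vs Proposal D: 19–12
Proposal C beats every other proposal.

Proposal C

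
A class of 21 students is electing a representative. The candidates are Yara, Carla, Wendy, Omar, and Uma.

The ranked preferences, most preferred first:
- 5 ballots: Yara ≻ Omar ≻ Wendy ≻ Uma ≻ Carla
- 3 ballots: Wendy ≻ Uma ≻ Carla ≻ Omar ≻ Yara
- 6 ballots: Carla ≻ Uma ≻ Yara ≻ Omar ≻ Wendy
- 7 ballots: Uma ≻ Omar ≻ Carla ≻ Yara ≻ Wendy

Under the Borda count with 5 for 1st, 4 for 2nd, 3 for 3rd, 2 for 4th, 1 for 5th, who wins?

Yara: 5×5 + 3×1 + 6×3 + 7×2 = 60
Carla: 5×1 + 3×3 + 6×5 + 7×3 = 65
Wendy: 5×3 + 3×5 + 6×1 + 7×1 = 43
Omar: 5×4 + 3×2 + 6×2 + 7×4 = 66
Uma: 5×2 + 3×4 + 6×4 + 7×5 = 81

Uma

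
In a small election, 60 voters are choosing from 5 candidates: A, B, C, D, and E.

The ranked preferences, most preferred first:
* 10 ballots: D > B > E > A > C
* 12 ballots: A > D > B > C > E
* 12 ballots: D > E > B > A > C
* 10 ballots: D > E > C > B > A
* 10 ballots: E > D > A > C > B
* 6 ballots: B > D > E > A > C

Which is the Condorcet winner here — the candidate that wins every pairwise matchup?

D

D vs A: 48–12
D vs B: 54–6
D vs C: 60–0
D vs E: 50–10
D beats every other candidate.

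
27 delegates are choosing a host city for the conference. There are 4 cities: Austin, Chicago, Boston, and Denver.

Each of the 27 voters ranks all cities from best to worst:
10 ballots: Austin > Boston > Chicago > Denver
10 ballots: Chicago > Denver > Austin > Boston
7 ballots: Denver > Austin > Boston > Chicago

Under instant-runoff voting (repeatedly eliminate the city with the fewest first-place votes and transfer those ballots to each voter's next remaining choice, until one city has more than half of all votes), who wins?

Austin

Round 1: Austin 10, Chicago 10, Boston 0, Denver 7. Boston eliminated.
Round 2: Austin 10, Chicago 10, Denver 7. Denver eliminated.
Round 3: Austin 17, Chicago 10. Austin has a majority (≥14).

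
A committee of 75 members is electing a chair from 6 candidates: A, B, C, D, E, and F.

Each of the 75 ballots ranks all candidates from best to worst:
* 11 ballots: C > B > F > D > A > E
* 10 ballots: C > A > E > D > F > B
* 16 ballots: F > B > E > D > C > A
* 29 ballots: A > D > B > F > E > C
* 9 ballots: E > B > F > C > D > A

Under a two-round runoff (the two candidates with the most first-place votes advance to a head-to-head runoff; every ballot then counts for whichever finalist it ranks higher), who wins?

C

Round 1 first-place votes: A 29, B 0, C 21, D 0, E 9, F 16. A and C advance.
Runoff: A is ranked above C on 29 ballots, C above A on 46.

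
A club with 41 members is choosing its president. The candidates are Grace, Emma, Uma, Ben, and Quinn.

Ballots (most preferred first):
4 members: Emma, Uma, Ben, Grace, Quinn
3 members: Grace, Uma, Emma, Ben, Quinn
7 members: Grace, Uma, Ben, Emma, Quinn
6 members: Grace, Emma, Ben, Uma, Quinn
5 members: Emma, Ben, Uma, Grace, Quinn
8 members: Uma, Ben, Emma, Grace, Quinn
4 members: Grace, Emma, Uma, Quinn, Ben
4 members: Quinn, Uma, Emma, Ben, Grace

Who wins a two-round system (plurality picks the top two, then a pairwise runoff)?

Emma

Round 1 first-place votes: Grace 20, Emma 9, Uma 8, Ben 0, Quinn 4. Grace and Emma advance.
Runoff: Grace is ranked above Emma on 20 ballots, Emma above Grace on 21.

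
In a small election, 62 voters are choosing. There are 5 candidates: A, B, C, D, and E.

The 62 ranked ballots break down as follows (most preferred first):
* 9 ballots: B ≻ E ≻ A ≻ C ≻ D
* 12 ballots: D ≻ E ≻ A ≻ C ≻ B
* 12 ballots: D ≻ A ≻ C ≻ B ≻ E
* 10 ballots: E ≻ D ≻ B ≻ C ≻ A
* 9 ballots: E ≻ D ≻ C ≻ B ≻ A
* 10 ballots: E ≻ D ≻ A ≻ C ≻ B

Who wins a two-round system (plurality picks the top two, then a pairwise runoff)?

Round 1 first-place votes: A 0, B 9, C 0, D 24, E 29. E and D advance.
Runoff: E is ranked above D on 38 ballots, D above E on 24.

E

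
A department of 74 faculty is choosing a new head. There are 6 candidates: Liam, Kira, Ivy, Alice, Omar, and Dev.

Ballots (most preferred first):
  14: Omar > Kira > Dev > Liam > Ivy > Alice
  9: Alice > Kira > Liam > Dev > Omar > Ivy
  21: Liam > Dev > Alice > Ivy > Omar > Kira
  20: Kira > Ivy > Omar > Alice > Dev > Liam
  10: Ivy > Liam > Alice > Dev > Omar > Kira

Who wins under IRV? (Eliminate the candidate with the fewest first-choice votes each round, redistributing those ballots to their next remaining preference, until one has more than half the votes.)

Round 1: Liam 21, Kira 20, Ivy 10, Alice 9, Omar 14, Dev 0. Dev eliminated.
Round 2: Liam 21, Kira 20, Ivy 10, Alice 9, Omar 14. Alice eliminated.
Round 3: Liam 21, Kira 29, Ivy 10, Omar 14. Ivy eliminated.
Round 4: Liam 31, Kira 29, Omar 14. Omar eliminated.
Round 5: Liam 31, Kira 43. Kira has a majority (≥38).

Kira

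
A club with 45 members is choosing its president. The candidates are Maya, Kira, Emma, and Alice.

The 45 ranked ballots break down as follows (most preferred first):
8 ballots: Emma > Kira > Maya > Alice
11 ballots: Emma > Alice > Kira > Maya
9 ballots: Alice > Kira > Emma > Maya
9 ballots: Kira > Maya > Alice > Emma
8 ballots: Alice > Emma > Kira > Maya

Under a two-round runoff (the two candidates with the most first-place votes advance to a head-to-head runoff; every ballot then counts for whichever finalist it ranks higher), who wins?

Round 1 first-place votes: Maya 0, Kira 9, Emma 19, Alice 17. Emma and Alice advance.
Runoff: Emma is ranked above Alice on 19 ballots, Alice above Emma on 26.

Alice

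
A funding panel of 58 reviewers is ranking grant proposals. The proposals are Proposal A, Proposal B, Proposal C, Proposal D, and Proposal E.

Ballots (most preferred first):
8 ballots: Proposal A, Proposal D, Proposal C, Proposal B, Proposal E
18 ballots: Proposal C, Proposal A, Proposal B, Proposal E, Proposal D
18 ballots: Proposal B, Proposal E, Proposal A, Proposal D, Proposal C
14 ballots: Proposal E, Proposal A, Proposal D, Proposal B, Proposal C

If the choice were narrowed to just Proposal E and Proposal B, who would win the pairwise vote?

Proposal E is ranked above Proposal B on 14 ballots; Proposal B above Proposal E on 44.

Proposal B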